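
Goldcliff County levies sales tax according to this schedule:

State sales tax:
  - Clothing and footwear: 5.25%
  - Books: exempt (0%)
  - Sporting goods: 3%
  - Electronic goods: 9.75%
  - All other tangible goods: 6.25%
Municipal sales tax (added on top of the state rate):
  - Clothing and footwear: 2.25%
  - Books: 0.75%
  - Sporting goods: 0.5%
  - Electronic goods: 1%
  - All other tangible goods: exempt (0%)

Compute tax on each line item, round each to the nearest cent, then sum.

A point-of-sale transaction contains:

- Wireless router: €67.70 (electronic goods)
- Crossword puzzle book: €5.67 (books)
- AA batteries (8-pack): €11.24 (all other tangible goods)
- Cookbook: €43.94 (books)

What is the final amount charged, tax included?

Wireless router €67.70: electronic goods → 9.75% + 1% municipal = 10.75% → €7.28
Crossword puzzle book €5.67: books → 0% + 0.75% municipal = 0.75% → €0.04
AA batteries (8-pack) €11.24: all other tangible goods → 6.25% + 0% municipal = 6.25% → €0.70
Cookbook €43.94: books → 0% + 0.75% municipal = 0.75% → €0.33
Subtotal = €128.55; tax = €8.35; total due = €136.90

€136.90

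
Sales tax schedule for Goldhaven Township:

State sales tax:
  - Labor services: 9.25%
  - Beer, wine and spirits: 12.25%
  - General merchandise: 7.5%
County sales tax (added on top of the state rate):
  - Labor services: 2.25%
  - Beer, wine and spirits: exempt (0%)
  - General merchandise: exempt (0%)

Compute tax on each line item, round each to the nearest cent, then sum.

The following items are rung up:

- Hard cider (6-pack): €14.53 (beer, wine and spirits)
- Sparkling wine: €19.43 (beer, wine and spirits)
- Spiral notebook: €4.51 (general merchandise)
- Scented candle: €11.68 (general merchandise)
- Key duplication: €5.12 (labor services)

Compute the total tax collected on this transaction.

Hard cider (6-pack) €14.53: beer, wine and spirits → 12.25% + 0% county = 12.25% → €1.78
Sparkling wine €19.43: beer, wine and spirits → 12.25% + 0% county = 12.25% → €2.38
Spiral notebook €4.51: general merchandise → 7.5% + 0% county = 7.5% → €0.34
Scented candle €11.68: general merchandise → 7.5% + 0% county = 7.5% → €0.88
Key duplication €5.12: labor services → 9.25% + 2.25% county = 11.5% → €0.59
Total tax = €1.78 + €2.38 + €0.34 + €0.88 + €0.59 = €5.97

€5.97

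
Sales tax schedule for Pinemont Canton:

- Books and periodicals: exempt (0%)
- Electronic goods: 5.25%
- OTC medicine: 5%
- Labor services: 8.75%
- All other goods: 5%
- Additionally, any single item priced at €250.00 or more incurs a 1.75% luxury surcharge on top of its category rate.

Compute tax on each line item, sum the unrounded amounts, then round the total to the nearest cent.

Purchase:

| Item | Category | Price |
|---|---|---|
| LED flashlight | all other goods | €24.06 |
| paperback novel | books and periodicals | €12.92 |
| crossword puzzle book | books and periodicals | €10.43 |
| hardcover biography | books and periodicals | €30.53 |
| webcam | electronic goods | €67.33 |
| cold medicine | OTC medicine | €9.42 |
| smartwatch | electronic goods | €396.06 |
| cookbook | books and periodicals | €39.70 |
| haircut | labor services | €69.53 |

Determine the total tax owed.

LED flashlight €24.06: all other goods → 5% → €1.203
Paperback novel €12.92: books and periodicals → 0% → €0.00
Crossword puzzle book €10.43: books and periodicals → 0% → €0.00
Hardcover biography €30.53: books and periodicals → 0% → €0.00
Webcam €67.33: electronic goods → 5.25% → €3.534825
Cold medicine €9.42: OTC medicine → 5% → €0.471
Smartwatch €396.06: electronic goods → 5.25% + 1.75% surcharge = 7% → €27.7242
Cookbook €39.70: books and periodicals → 0% → €0.00
Haircut €69.53: labor services → 8.75% → €6.083875
Unrounded tax sum = €39.0169 → €39.02

€39.02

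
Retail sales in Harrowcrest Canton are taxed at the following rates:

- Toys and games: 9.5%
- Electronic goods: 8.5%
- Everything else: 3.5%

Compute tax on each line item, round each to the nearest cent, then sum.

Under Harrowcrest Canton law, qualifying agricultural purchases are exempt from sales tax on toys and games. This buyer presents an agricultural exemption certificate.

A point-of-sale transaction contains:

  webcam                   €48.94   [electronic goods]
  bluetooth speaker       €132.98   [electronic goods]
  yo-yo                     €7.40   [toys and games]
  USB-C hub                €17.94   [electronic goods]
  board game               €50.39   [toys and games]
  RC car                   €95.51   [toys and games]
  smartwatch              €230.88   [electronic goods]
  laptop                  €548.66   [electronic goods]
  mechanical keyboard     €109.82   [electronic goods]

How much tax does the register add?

€92.57

Webcam €48.94: electronic goods → 8.5% → €4.16
Bluetooth speaker €132.98: electronic goods → 8.5% → €11.30
Yo-yo €7.40: toys and games, buyer-exempt → 0% → €0.00
USB-C hub €17.94: electronic goods → 8.5% → €1.52
Board game €50.39: toys and games, buyer-exempt → 0% → €0.00
RC car €95.51: toys and games, buyer-exempt → 0% → €0.00
Smartwatch €230.88: electronic goods → 8.5% → €19.62
Laptop €548.66: electronic goods → 8.5% → €46.64
Mechanical keyboard €109.82: electronic goods → 8.5% → €9.33
Total tax = €4.16 + €11.30 + €1.52 + €19.62 + €46.64 + €9.33 = €92.57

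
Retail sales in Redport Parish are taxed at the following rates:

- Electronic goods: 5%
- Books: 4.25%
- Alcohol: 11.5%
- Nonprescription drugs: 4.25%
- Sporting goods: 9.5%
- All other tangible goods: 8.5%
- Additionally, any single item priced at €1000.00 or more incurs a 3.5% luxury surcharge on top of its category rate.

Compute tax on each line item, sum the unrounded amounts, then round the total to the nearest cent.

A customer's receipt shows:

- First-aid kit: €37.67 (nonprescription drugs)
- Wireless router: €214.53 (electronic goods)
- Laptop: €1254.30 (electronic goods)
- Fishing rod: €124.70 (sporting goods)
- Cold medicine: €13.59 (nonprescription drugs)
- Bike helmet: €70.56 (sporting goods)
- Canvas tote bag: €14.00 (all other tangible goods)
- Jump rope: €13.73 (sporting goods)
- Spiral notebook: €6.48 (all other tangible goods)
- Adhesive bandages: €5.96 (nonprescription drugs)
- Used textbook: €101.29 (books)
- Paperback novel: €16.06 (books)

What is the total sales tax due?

€146.36

First-aid kit €37.67: nonprescription drugs → 4.25% → €1.600975
Wireless router €214.53: electronic goods → 5% → €10.7265
Laptop €1254.30: electronic goods → 5% + 3.5% surcharge = 8.5% → €106.6155
Fishing rod €124.70: sporting goods → 9.5% → €11.8465
Cold medicine €13.59: nonprescription drugs → 4.25% → €0.577575
Bike helmet €70.56: sporting goods → 9.5% → €6.7032
Canvas tote bag €14.00: all other tangible goods → 8.5% → €1.19
Jump rope €13.73: sporting goods → 9.5% → €1.30435
Spiral notebook €6.48: all other tangible goods → 8.5% → €0.5508
Adhesive bandages €5.96: nonprescription drugs → 4.25% → €0.2533
Used textbook €101.29: books → 4.25% → €4.304825
Paperback novel €16.06: books → 4.25% → €0.68255
Unrounded tax sum = €146.356075 → €146.36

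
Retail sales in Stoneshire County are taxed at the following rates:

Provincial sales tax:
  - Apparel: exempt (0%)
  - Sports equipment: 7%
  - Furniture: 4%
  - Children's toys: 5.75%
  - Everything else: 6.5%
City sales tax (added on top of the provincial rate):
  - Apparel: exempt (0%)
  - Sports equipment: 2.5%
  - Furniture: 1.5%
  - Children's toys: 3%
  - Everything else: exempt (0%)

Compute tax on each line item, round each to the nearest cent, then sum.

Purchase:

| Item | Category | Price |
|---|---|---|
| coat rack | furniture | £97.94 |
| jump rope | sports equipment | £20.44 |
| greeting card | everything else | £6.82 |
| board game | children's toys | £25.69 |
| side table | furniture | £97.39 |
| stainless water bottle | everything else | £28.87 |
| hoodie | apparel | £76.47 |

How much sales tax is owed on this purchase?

£17.26

Coat rack £97.94: furniture → 4% + 1.5% city = 5.5% → £5.39
Jump rope £20.44: sports equipment → 7% + 2.5% city = 9.5% → £1.94
Greeting card £6.82: everything else → 6.5% + 0% city = 6.5% → £0.44
Board game £25.69: children's toys → 5.75% + 3% city = 8.75% → £2.25
Side table £97.39: furniture → 4% + 1.5% city = 5.5% → £5.36
Stainless water bottle £28.87: everything else → 6.5% + 0% city = 6.5% → £1.88
Hoodie £76.47: apparel → 0% + 0% city = 0% → £0.00
Total tax = £5.39 + £1.94 + £0.44 + £2.25 + £5.36 + £1.88 = £17.26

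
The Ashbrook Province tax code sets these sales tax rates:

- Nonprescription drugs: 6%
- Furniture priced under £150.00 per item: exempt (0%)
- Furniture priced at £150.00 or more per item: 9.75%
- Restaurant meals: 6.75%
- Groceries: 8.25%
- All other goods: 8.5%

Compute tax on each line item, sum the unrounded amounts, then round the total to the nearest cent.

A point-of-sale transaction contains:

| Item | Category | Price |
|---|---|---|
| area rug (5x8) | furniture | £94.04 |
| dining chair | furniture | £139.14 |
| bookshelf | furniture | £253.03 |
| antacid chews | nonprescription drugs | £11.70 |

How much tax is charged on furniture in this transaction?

£24.67

Area rug (5x8) £94.04: furniture, under £150.00 → 0% → £0.00
Dining chair £139.14: furniture, under £150.00 → 0% → £0.00
Bookshelf £253.03: furniture, £150.00 or more → 9.75% → £24.670425
Tax on furniture: unrounded sum = £24.670425 → £24.67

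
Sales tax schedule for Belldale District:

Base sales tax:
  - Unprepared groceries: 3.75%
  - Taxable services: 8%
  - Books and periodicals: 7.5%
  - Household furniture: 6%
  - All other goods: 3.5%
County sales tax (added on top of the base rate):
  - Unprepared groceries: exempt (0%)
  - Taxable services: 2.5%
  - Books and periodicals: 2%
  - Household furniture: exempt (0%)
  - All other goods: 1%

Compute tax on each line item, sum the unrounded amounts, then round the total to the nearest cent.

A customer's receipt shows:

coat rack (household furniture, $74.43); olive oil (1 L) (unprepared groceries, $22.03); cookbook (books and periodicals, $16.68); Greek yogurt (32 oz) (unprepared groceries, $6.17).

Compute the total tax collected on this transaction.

$7.11

Coat rack $74.43: household furniture → 6% + 0% county = 6% → $4.4658
Olive oil (1 L) $22.03: unprepared groceries → 3.75% + 0% county = 3.75% → $0.826125
Cookbook $16.68: books and periodicals → 7.5% + 2% county = 9.5% → $1.5846
Greek yogurt (32 oz) $6.17: unprepared groceries → 3.75% + 0% county = 3.75% → $0.231375
Unrounded tax sum = $7.1079 → $7.11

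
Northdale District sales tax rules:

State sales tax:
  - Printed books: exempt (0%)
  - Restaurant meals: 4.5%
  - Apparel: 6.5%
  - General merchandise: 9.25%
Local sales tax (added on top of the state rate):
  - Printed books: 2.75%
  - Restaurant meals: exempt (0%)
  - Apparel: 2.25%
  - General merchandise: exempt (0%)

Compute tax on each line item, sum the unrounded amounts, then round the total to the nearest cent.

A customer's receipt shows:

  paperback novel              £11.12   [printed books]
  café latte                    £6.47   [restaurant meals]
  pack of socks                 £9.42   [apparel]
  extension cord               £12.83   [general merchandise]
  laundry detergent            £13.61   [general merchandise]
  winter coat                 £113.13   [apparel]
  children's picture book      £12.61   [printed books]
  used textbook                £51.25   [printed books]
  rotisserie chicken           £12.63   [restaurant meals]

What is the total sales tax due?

Paperback novel £11.12: printed books → 0% + 2.75% local = 2.75% → £0.3058
Café latte £6.47: restaurant meals → 4.5% + 0% local = 4.5% → £0.29115
Pack of socks £9.42: apparel → 6.5% + 2.25% local = 8.75% → £0.82425
Extension cord £12.83: general merchandise → 9.25% + 0% local = 9.25% → £1.186775
Laundry detergent £13.61: general merchandise → 9.25% + 0% local = 9.25% → £1.258925
Winter coat £113.13: apparel → 6.5% + 2.25% local = 8.75% → £9.898875
Children's picture book £12.61: printed books → 0% + 2.75% local = 2.75% → £0.346775
Used textbook £51.25: printed books → 0% + 2.75% local = 2.75% → £1.409375
Rotisserie chicken £12.63: restaurant meals → 4.5% + 0% local = 4.5% → £0.56835
Unrounded tax sum = £16.090275 → £16.09

£16.09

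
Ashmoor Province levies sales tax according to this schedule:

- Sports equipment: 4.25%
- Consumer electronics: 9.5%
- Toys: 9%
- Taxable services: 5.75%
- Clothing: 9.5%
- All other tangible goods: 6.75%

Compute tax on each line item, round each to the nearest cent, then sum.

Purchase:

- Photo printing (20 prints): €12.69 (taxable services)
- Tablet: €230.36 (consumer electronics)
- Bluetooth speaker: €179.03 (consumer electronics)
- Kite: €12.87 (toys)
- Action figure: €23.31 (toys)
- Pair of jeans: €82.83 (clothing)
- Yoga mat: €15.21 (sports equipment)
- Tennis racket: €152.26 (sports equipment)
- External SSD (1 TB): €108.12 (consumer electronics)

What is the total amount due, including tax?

€884.82

Photo printing (20 prints) €12.69: taxable services → 5.75% → €0.73
Tablet €230.36: consumer electronics → 9.5% → €21.88
Bluetooth speaker €179.03: consumer electronics → 9.5% → €17.01
Kite €12.87: toys → 9% → €1.16
Action figure €23.31: toys → 9% → €2.10
Pair of jeans €82.83: clothing → 9.5% → €7.87
Yoga mat €15.21: sports equipment → 4.25% → €0.65
Tennis racket €152.26: sports equipment → 4.25% → €6.47
External SSD (1 TB) €108.12: consumer electronics → 9.5% → €10.27
Subtotal = €816.68; tax = €68.14; total due = €884.82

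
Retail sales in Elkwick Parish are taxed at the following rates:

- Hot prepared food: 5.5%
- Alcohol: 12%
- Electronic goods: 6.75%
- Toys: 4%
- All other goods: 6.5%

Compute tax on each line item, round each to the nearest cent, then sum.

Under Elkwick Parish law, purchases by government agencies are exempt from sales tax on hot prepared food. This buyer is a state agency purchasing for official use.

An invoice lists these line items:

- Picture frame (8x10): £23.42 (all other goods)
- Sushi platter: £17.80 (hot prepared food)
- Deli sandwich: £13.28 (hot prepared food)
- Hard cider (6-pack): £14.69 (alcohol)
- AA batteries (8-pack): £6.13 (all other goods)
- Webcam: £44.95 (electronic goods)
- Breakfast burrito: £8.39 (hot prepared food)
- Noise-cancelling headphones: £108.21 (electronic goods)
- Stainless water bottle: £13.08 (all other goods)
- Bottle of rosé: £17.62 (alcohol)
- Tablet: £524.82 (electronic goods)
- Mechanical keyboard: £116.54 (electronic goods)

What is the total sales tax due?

£60.27

Picture frame (8x10) £23.42: all other goods → 6.5% → £1.52
Sushi platter £17.80: hot prepared food, buyer-exempt → 0% → £0.00
Deli sandwich £13.28: hot prepared food, buyer-exempt → 0% → £0.00
Hard cider (6-pack) £14.69: alcohol → 12% → £1.76
AA batteries (8-pack) £6.13: all other goods → 6.5% → £0.40
Webcam £44.95: electronic goods → 6.75% → £3.03
Breakfast burrito £8.39: hot prepared food, buyer-exempt → 0% → £0.00
Noise-cancelling headphones £108.21: electronic goods → 6.75% → £7.30
Stainless water bottle £13.08: all other goods → 6.5% → £0.85
Bottle of rosé £17.62: alcohol → 12% → £2.11
Tablet £524.82: electronic goods → 6.75% → £35.43
Mechanical keyboard £116.54: electronic goods → 6.75% → £7.87
Total tax = £1.52 + £1.76 + £0.40 + £3.03 + £7.30 + £0.85 + £2.11 + £35.43 + £7.87 = £60.27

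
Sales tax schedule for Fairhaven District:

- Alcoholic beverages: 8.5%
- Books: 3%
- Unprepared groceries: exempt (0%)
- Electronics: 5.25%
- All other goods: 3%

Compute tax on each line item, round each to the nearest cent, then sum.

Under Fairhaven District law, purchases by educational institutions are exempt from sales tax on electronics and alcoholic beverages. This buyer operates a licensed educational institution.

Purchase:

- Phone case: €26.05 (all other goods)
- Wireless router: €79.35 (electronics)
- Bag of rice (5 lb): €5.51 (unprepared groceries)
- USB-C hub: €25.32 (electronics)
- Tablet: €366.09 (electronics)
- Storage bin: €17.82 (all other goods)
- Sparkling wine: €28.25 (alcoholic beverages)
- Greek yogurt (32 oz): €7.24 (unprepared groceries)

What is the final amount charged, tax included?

Phone case €26.05: all other goods → 3% → €0.78
Wireless router €79.35: electronics, buyer-exempt → 0% → €0.00
Bag of rice (5 lb) €5.51: unprepared groceries → 0% → €0.00
USB-C hub €25.32: electronics, buyer-exempt → 0% → €0.00
Tablet €366.09: electronics, buyer-exempt → 0% → €0.00
Storage bin €17.82: all other goods → 3% → €0.53
Sparkling wine €28.25: alcoholic beverages, buyer-exempt → 0% → €0.00
Greek yogurt (32 oz) €7.24: unprepared groceries → 0% → €0.00
Subtotal = €555.63; tax = €1.31; total due = €556.94

€556.94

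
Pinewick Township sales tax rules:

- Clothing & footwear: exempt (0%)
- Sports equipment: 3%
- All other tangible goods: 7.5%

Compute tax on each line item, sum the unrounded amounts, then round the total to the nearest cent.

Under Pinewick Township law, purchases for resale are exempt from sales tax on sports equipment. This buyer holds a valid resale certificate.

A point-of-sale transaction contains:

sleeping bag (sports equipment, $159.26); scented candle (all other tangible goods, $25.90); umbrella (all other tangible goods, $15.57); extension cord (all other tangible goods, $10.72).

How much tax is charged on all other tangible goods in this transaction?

$3.91

Scented candle $25.90: all other tangible goods → 7.5% → $1.9425
Umbrella $15.57: all other tangible goods → 7.5% → $1.16775
Extension cord $10.72: all other tangible goods → 7.5% → $0.804
Tax on all other tangible goods: unrounded sum = $3.91425 → $3.91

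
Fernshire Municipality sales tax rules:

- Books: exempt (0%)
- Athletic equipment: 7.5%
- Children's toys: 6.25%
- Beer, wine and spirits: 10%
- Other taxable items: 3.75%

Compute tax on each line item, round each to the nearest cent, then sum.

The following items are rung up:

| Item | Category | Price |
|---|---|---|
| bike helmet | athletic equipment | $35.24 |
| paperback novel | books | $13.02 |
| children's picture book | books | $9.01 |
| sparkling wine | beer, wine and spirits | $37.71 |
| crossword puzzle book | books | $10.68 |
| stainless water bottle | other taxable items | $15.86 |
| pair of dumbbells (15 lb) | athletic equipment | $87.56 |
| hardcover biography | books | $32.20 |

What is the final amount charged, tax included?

Bike helmet $35.24: athletic equipment → 7.5% → $2.64
Paperback novel $13.02: books → 0% → $0.00
Children's picture book $9.01: books → 0% → $0.00
Sparkling wine $37.71: beer, wine and spirits → 10% → $3.77
Crossword puzzle book $10.68: books → 0% → $0.00
Stainless water bottle $15.86: other taxable items → 3.75% → $0.59
Pair of dumbbells (15 lb) $87.56: athletic equipment → 7.5% → $6.57
Hardcover biography $32.20: books → 0% → $0.00
Subtotal = $241.28; tax = $13.57; total due = $254.85

$254.85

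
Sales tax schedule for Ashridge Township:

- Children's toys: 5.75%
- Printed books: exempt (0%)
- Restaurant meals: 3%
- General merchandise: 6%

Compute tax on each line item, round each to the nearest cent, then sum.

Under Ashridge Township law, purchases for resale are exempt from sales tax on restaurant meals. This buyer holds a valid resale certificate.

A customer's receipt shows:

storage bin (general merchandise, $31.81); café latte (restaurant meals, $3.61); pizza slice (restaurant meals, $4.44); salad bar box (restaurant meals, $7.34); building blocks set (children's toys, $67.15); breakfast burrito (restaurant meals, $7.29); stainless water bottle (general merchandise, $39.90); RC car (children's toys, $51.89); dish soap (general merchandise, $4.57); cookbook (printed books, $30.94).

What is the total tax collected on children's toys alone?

Building blocks set $67.15: children's toys → 5.75% → $3.86
RC car $51.89: children's toys → 5.75% → $2.98
Tax on children's toys = $3.86 + $2.98 = $6.84

$6.84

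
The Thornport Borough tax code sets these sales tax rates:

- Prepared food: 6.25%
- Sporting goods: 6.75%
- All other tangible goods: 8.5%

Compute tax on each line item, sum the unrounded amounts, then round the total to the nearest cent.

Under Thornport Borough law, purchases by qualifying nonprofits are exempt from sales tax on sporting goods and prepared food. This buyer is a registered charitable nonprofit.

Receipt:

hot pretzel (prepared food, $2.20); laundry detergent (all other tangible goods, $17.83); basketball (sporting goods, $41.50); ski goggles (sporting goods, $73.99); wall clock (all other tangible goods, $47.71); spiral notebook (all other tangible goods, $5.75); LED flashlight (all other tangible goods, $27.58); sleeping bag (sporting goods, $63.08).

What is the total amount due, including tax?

Hot pretzel $2.20: prepared food, buyer-exempt → 0% → $0.00
Laundry detergent $17.83: all other tangible goods → 8.5% → $1.51555
Basketball $41.50: sporting goods, buyer-exempt → 0% → $0.00
Ski goggles $73.99: sporting goods, buyer-exempt → 0% → $0.00
Wall clock $47.71: all other tangible goods → 8.5% → $4.05535
Spiral notebook $5.75: all other tangible goods → 8.5% → $0.48875
LED flashlight $27.58: all other tangible goods → 8.5% → $2.3443
Sleeping bag $63.08: sporting goods, buyer-exempt → 0% → $0.00
Subtotal = $279.64; unrounded tax = $8.40395 → $8.40; total due = $288.04

$288.04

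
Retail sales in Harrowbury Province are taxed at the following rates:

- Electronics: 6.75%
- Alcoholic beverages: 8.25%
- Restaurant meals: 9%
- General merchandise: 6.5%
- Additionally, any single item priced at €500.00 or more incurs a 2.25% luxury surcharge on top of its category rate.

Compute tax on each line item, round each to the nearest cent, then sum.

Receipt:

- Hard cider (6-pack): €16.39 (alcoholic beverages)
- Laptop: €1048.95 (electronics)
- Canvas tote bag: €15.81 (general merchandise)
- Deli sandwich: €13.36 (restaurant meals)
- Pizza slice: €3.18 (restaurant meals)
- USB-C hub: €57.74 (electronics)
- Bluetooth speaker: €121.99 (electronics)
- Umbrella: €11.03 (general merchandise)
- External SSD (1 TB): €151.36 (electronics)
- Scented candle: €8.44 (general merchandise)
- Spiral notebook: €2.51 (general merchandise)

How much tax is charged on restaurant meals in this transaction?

€1.49

Deli sandwich €13.36: restaurant meals → 9% → €1.20
Pizza slice €3.18: restaurant meals → 9% → €0.29
Tax on restaurant meals = €1.20 + €0.29 = €1.49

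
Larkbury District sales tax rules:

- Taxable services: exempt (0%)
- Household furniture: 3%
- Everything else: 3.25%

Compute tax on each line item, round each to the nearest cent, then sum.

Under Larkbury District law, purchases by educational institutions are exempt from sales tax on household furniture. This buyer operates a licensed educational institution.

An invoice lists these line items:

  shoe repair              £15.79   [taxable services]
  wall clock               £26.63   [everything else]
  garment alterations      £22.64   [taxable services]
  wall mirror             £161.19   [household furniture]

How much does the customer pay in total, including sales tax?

Shoe repair £15.79: taxable services → 0% → £0.00
Wall clock £26.63: everything else → 3.25% → £0.87
Garment alterations £22.64: taxable services → 0% → £0.00
Wall mirror £161.19: household furniture, buyer-exempt → 0% → £0.00
Subtotal = £226.25; tax = £0.87; total due = £227.12

£227.12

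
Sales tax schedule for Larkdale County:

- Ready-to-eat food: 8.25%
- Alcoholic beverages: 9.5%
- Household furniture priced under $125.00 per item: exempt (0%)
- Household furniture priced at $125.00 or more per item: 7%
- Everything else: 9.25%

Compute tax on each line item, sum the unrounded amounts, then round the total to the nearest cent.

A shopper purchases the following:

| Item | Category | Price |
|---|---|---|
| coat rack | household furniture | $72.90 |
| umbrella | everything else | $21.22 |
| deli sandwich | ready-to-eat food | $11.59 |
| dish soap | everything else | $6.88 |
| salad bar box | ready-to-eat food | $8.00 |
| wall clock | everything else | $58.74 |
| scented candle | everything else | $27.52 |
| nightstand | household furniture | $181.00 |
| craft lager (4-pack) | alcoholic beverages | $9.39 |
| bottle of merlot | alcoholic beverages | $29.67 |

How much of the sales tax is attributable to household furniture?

Coat rack $72.90: household furniture, under $125.00 → 0% → $0.00
Nightstand $181.00: household furniture, $125.00 or more → 7% → $12.67
Tax on household furniture: unrounded sum = $12.67 → $12.67

$12.67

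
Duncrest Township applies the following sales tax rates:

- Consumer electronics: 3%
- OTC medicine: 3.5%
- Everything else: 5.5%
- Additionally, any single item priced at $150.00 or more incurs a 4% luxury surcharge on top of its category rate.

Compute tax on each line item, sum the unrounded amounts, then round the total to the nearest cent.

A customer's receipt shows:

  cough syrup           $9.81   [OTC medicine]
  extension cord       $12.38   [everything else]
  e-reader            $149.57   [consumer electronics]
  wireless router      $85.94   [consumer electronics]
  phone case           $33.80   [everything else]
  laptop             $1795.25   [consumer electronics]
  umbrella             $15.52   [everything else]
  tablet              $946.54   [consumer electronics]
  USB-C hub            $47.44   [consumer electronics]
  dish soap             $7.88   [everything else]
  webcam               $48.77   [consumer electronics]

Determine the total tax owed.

$206.05

Cough syrup $9.81: OTC medicine → 3.5% → $0.34335
Extension cord $12.38: everything else → 5.5% → $0.6809
E-reader $149.57: consumer electronics → 3% → $4.4871
Wireless router $85.94: consumer electronics → 3% → $2.5782
Phone case $33.80: everything else → 5.5% → $1.859
Laptop $1795.25: consumer electronics → 3% + 4% surcharge = 7% → $125.6675
Umbrella $15.52: everything else → 5.5% → $0.8536
Tablet $946.54: consumer electronics → 3% + 4% surcharge = 7% → $66.2578
USB-C hub $47.44: consumer electronics → 3% → $1.4232
Dish soap $7.88: everything else → 5.5% → $0.4334
Webcam $48.77: consumer electronics → 3% → $1.4631
Unrounded tax sum = $206.04715 → $206.05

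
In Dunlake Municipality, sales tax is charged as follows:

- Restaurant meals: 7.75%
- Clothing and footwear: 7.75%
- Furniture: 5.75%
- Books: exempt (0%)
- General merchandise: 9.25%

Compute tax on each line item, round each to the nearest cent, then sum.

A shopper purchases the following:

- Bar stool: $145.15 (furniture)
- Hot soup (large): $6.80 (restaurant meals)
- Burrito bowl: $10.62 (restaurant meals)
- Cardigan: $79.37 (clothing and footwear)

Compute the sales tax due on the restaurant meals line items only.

Hot soup (large) $6.80: restaurant meals → 7.75% → $0.53
Burrito bowl $10.62: restaurant meals → 7.75% → $0.82
Tax on restaurant meals = $0.53 + $0.82 = $1.35

$1.35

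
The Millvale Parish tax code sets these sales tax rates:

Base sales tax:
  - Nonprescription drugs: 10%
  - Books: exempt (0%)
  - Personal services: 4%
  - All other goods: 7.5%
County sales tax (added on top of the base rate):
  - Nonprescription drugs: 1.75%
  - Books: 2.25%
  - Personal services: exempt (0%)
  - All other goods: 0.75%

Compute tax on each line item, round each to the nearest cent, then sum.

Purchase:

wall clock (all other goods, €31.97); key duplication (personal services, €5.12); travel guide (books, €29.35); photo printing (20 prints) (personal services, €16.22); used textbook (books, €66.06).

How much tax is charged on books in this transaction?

Travel guide €29.35: books → 0% + 2.25% county = 2.25% → €0.66
Used textbook €66.06: books → 0% + 2.25% county = 2.25% → €1.49
Tax on books = €0.66 + €1.49 = €2.15

€2.15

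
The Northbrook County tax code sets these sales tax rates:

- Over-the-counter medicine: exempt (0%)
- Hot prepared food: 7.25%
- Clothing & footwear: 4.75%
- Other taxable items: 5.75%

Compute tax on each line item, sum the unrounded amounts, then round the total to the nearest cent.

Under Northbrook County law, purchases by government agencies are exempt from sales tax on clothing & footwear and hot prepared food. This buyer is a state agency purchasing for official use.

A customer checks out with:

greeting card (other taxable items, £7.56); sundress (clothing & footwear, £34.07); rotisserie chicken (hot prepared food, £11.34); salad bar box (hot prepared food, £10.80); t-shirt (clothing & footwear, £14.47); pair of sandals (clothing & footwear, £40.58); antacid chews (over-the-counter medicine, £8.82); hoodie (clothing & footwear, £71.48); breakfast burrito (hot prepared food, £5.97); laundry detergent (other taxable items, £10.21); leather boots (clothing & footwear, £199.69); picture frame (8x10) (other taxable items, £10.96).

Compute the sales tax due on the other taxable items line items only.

£1.65

Greeting card £7.56: other taxable items → 5.75% → £0.4347
Laundry detergent £10.21: other taxable items → 5.75% → £0.587075
Picture frame (8x10) £10.96: other taxable items → 5.75% → £0.6302
Tax on other taxable items: unrounded sum = £1.651975 → £1.65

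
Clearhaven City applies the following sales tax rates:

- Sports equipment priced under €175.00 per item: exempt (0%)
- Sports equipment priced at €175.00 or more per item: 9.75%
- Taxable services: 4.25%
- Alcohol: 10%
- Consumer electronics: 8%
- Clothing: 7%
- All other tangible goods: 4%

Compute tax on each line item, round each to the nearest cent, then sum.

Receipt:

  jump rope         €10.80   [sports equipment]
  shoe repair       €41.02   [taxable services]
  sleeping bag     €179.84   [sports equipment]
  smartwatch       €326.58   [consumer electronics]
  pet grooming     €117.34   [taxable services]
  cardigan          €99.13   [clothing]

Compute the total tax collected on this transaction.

Jump rope €10.80: sports equipment, under €175.00 → 0% → €0.00
Shoe repair €41.02: taxable services → 4.25% → €1.74
Sleeping bag €179.84: sports equipment, €175.00 or more → 9.75% → €17.53
Smartwatch €326.58: consumer electronics → 8% → €26.13
Pet grooming €117.34: taxable services → 4.25% → €4.99
Cardigan €99.13: clothing → 7% → €6.94
Total tax = €1.74 + €17.53 + €26.13 + €4.99 + €6.94 = €57.33

€57.33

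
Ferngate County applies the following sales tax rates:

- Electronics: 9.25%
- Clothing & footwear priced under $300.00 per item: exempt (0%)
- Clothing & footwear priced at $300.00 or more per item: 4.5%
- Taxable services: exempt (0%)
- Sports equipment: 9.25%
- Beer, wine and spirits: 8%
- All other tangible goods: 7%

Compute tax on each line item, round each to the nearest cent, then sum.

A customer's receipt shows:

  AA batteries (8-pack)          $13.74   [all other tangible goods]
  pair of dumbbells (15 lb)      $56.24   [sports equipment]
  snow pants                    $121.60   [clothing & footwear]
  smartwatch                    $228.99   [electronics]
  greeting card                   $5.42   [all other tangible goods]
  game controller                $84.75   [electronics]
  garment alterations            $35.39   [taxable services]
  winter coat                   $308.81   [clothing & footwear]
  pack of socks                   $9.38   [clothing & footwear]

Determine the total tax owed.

$49.46

AA batteries (8-pack) $13.74: all other tangible goods → 7% → $0.96
Pair of dumbbells (15 lb) $56.24: sports equipment → 9.25% → $5.20
Snow pants $121.60: clothing & footwear, under $300.00 → 0% → $0.00
Smartwatch $228.99: electronics → 9.25% → $21.18
Greeting card $5.42: all other tangible goods → 7% → $0.38
Game controller $84.75: electronics → 9.25% → $7.84
Garment alterations $35.39: taxable services → 0% → $0.00
Winter coat $308.81: clothing & footwear, $300.00 or more → 4.5% → $13.90
Pack of socks $9.38: clothing & footwear, under $300.00 → 0% → $0.00
Total tax = $0.96 + $5.20 + $21.18 + $0.38 + $7.84 + $13.90 = $49.46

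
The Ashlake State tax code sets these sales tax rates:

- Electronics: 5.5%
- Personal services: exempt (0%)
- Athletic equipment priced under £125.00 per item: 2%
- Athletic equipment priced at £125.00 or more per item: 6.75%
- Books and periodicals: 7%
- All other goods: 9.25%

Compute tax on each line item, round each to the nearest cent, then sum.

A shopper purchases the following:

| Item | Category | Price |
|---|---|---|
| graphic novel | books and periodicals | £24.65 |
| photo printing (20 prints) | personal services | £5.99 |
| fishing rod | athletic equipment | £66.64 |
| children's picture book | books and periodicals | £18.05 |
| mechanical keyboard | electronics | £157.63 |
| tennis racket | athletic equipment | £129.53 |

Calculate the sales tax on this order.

Graphic novel £24.65: books and periodicals → 7% → £1.73
Photo printing (20 prints) £5.99: personal services → 0% → £0.00
Fishing rod £66.64: athletic equipment, under £125.00 → 2% → £1.33
Children's picture book £18.05: books and periodicals → 7% → £1.26
Mechanical keyboard £157.63: electronics → 5.5% → £8.67
Tennis racket £129.53: athletic equipment, £125.00 or more → 6.75% → £8.74
Total tax = £1.73 + £1.33 + £1.26 + £8.67 + £8.74 = £21.73

£21.73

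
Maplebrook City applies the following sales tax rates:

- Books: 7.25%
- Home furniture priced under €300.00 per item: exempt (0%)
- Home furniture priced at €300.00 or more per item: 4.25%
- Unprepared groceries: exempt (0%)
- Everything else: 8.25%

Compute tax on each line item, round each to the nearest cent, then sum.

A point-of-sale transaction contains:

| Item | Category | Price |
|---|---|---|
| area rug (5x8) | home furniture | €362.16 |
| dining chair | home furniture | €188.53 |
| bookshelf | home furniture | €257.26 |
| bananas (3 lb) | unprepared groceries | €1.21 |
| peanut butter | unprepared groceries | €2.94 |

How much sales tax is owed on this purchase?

Area rug (5x8) €362.16: home furniture, €300.00 or more → 4.25% → €15.39
Dining chair €188.53: home furniture, under €300.00 → 0% → €0.00
Bookshelf €257.26: home furniture, under €300.00 → 0% → €0.00
Bananas (3 lb) €1.21: unprepared groceries → 0% → €0.00
Peanut butter €2.94: unprepared groceries → 0% → €0.00
Total tax = €15.39

€15.39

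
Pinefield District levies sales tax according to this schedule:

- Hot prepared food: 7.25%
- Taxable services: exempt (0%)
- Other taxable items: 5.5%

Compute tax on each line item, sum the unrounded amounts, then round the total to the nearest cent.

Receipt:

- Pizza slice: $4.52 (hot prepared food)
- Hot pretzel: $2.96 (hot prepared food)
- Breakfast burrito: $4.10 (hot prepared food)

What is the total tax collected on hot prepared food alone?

Pizza slice $4.52: hot prepared food → 7.25% → $0.3277
Hot pretzel $2.96: hot prepared food → 7.25% → $0.2146
Breakfast burrito $4.10: hot prepared food → 7.25% → $0.29725
Tax on hot prepared food: unrounded sum = $0.83955 → $0.84

$0.84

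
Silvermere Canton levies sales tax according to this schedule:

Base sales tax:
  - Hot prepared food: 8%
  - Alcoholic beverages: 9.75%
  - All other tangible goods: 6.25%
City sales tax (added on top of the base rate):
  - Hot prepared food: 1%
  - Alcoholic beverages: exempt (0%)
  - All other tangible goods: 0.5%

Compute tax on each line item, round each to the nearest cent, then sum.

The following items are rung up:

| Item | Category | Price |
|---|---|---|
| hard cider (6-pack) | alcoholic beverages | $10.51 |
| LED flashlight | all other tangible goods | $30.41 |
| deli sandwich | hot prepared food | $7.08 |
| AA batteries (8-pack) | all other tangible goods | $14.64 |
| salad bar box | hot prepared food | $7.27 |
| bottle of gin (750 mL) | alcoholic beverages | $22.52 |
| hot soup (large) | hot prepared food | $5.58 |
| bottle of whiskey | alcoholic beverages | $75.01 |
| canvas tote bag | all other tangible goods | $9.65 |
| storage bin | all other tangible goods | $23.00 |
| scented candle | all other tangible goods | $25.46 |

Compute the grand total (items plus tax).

$250.41

Hard cider (6-pack) $10.51: alcoholic beverages → 9.75% + 0% city = 9.75% → $1.02
LED flashlight $30.41: all other tangible goods → 6.25% + 0.5% city = 6.75% → $2.05
Deli sandwich $7.08: hot prepared food → 8% + 1% city = 9% → $0.64
AA batteries (8-pack) $14.64: all other tangible goods → 6.25% + 0.5% city = 6.75% → $0.99
Salad bar box $7.27: hot prepared food → 8% + 1% city = 9% → $0.65
Bottle of gin (750 mL) $22.52: alcoholic beverages → 9.75% + 0% city = 9.75% → $2.20
Hot soup (large) $5.58: hot prepared food → 8% + 1% city = 9% → $0.50
Bottle of whiskey $75.01: alcoholic beverages → 9.75% + 0% city = 9.75% → $7.31
Canvas tote bag $9.65: all other tangible goods → 6.25% + 0.5% city = 6.75% → $0.65
Storage bin $23.00: all other tangible goods → 6.25% + 0.5% city = 6.75% → $1.55
Scented candle $25.46: all other tangible goods → 6.25% + 0.5% city = 6.75% → $1.72
Subtotal = $231.13; tax = $19.28; total due = $250.41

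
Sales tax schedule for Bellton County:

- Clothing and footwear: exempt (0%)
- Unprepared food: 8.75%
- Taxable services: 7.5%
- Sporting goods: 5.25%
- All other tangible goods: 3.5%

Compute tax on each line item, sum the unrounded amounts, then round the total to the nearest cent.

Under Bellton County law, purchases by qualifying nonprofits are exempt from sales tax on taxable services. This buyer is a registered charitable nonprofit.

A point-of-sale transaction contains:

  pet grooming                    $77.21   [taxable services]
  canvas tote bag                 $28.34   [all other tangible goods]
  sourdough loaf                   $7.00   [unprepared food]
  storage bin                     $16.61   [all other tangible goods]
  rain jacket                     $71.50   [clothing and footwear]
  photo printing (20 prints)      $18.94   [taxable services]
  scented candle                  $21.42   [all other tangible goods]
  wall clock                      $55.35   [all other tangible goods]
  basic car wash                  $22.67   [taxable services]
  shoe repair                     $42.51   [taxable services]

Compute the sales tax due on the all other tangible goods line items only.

Canvas tote bag $28.34: all other tangible goods → 3.5% → $0.9919
Storage bin $16.61: all other tangible goods → 3.5% → $0.58135
Scented candle $21.42: all other tangible goods → 3.5% → $0.7497
Wall clock $55.35: all other tangible goods → 3.5% → $1.93725
Tax on all other tangible goods: unrounded sum = $4.2602 → $4.26

$4.26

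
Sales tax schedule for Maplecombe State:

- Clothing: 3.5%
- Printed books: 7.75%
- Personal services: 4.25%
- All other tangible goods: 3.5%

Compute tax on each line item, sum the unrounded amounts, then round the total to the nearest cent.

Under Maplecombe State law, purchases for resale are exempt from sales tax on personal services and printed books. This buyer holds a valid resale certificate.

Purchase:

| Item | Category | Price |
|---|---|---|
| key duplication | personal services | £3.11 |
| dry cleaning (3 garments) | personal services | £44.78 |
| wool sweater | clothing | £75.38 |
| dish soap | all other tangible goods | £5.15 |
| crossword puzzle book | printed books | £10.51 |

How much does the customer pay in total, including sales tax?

Key duplication £3.11: personal services, buyer-exempt → 0% → £0.00
Dry cleaning (3 garments) £44.78: personal services, buyer-exempt → 0% → £0.00
Wool sweater £75.38: clothing → 3.5% → £2.6383
Dish soap £5.15: all other tangible goods → 3.5% → £0.18025
Crossword puzzle book £10.51: printed books, buyer-exempt → 0% → £0.00
Subtotal = £138.93; unrounded tax = £2.81855 → £2.82; total due = £141.75

£141.75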